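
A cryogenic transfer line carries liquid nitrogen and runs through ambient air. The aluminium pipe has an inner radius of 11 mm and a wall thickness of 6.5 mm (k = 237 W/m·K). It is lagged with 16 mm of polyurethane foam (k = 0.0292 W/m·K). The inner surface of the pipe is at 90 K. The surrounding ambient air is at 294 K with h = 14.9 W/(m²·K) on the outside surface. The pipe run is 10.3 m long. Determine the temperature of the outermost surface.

T ≈ 277 K

Per-layer cylindrical resistances, series-summed:
R_aluminium pipe wall = ln(17.5/11)/(2π×237×10.3) = 3.027×10^-5 K/W
R_polyurethane foam = ln(33.5/17.5)/(2π×0.0292×10.3) = 0.3436 K/W
R_outer film = 1/(h_o·2πr_oL) = 1/(14.9×2π×0.0335×10.3) = 0.03096 K/W
R_total = 0.3746 K/W
Q = ΔT/R_total = 204/0.3746
Q = 545 W
T_interface = T_inner + Q·ΣR(inner→interface) = 90 + 545×0.3436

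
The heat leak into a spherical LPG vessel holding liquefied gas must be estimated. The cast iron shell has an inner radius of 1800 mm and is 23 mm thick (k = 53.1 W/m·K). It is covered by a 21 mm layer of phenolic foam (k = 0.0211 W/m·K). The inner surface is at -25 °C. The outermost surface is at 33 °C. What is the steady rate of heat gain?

Q ≈ 2460 W

For a spherical shell R = (1/r₁ − 1/r₂)/(4πk); film R = 1/(h·4πr²). In series:
R_cast iron shell = (1/1.8 − 1/1.823)/(4π×53.1) = 1.05×10^-5 K/W
R_phenolic foam = (1/1.823 − 1/1.844)/(4π×0.0211) = 0.02356 K/W
R_total = 0.02357 K/W
Q = ΔT/R_total = 58/0.02357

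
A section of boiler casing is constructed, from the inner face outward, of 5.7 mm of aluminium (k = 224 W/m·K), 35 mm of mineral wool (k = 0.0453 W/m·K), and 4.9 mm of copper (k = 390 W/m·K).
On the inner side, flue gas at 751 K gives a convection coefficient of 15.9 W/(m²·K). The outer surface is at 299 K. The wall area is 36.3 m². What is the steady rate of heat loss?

Thermal resistances in series:
R_inner film = 1/(h_i·A) = 1/(15.9×36.3) = 0.001733 K/W
R_aluminium = L/(kA) = 0.0057/(224×36.3) = 7.01×10^-7 K/W
R_mineral wool = L/(kA) = 0.035/(0.0453×36.3) = 0.02128 K/W
R_copper = L/(kA) = 0.0049/(390×36.3) = 3.461×10^-7 K/W
R_total = 0.02302 K/W
Q = ΔT / R_total = 452 / 0.02302

Q ≈ 19600 W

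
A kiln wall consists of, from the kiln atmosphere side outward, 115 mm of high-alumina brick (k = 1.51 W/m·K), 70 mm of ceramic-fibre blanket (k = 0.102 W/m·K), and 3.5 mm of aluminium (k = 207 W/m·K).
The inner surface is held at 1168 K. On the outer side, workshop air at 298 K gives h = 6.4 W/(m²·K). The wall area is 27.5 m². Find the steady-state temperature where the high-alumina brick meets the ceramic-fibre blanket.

Using the resistance-network approach (series):
R_high-alumina brick = L/(kA) = 0.115/(1.51×27.5) = 0.002769 K/W
R_ceramic-fibre blanket = L/(kA) = 0.07/(0.102×27.5) = 0.02496 K/W
R_aluminium = L/(kA) = 0.0035/(207×27.5) = 6.148×10^-7 K/W
R_outer film = 1/(h_o·A) = 1/(6.4×27.5) = 0.005682 K/W
R_total = 0.03341 K/W;  Q = ΔT/R_total = 870/0.03341 = 26040 W
T_interface = T_inner − Q·ΣR(inner→interface) = 1168 − 26000×0.002769

T ≈ 1100 K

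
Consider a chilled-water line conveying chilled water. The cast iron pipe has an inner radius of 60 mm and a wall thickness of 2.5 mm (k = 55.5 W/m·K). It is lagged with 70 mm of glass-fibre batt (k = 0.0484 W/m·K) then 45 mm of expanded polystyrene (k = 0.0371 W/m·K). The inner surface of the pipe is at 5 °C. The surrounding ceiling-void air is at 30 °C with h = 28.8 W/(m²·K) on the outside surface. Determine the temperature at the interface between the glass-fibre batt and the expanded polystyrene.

T ≈ 21.4 °C

For a radial system each layer contributes R = ln(r_out/r_in)/(2πkL); films add R = 1/(hA).
R_cast iron pipe wall = ln(62.5/60)/(2π×55.5×1) = 1.171×10^-4 K/W
R_glass-fibre batt = ln(132.5/62.5)/(2π×0.0484×1) = 2.471 K/W
R_expanded polystyrene = ln(177.5/132.5)/(2π×0.0371×1) = 1.254 K/W
R_outer film = 1/(h_o·2πr_oL) = 1/(28.8×2π×0.1775×1) = 0.03113 K/W
R_total = 3.756 K/W
Q = ΔT/R_total = 25/3.756
Q = 6.66 W/m
T_interface = T_inner + Q·ΣR(inner→interface) = 5 + 6.66×2.471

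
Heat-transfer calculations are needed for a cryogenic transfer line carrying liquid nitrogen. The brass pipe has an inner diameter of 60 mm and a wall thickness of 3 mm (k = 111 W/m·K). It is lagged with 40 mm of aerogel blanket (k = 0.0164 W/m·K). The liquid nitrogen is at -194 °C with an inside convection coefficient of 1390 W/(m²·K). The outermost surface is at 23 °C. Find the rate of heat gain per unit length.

For a radial system each layer contributes R = ln(r_out/r_in)/(2πkL); films add R = 1/(hA).
R_inner film = 1/(h_i·2πr₁L) = 1/(1390×2π×0.03×1) = 0.003817 K/W
R_brass pipe wall = ln(33/30)/(2π×111×1) = 1.367×10^-4 K/W
R_aerogel blanket = ln(73/33)/(2π×0.0164×1) = 7.705 K/W
R_total = 7.709 K/W
Q = ΔT/R_total = 217/7.709

q′ ≈ 28.1 W/m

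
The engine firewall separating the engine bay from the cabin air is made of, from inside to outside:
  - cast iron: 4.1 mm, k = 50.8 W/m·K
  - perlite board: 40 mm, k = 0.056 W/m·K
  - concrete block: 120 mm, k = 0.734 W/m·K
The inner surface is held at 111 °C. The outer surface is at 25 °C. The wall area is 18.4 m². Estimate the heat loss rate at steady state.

Series thermal resistances:
R_cast iron = L/(kA) = 0.0041/(50.8×18.4) = 4.386×10^-6 K/W
R_perlite board = L/(kA) = 0.04/(0.056×18.4) = 0.03882 K/W
R_concrete block = L/(kA) = 0.12/(0.734×18.4) = 0.008885 K/W
R_total = 0.04771 K/W
Q = ΔT / R_total = 86 / 0.04771

Q ≈ 1800 W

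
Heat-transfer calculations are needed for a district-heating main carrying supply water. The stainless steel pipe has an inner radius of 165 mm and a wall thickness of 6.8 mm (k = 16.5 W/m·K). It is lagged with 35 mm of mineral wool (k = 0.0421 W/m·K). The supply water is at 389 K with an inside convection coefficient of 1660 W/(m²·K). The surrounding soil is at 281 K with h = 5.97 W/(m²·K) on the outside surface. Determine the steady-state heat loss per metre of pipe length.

q′ ≈ 130 W/m

Per-layer cylindrical resistances, series-summed:
R_inner film = 1/(h_i·2πr₁L) = 1/(1660×2π×0.165×1) = 5.811×10^-4 K/W
R_stainless steel pipe wall = ln(171.8/165)/(2π×16.5×1) = 3.895×10^-4 K/W
R_mineral wool = ln(206.8/171.8)/(2π×0.0421×1) = 0.701 K/W
R_outer film = 1/(h_o·2πr_oL) = 1/(5.97×2π×0.2068×1) = 0.1289 K/W
R_total = 0.8308 K/W
Q = ΔT/R_total = 108/0.8308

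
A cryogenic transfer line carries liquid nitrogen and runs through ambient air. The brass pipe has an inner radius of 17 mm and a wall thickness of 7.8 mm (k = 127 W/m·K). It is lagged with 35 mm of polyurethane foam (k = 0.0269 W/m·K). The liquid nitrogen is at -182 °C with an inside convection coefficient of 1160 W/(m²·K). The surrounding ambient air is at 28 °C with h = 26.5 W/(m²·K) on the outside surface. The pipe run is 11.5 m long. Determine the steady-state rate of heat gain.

Q ≈ 454 W

For a radial system each layer contributes R = ln(r_out/r_in)/(2πkL); films add R = 1/(hA).
R_inner film = 1/(h_i·2πr₁L) = 1/(1160×2π×0.017×11.5) = 7.018×10^-4 K/W
R_brass pipe wall = ln(24.8/17)/(2π×127×11.5) = 4.115×10^-5 K/W
R_polyurethane foam = ln(59.8/24.8)/(2π×0.0269×11.5) = 0.4528 K/W
R_outer film = 1/(h_o·2πr_oL) = 1/(26.5×2π×0.0598×11.5) = 0.008733 K/W
R_total = 0.4623 K/W
Q = ΔT/R_total = 210/0.4623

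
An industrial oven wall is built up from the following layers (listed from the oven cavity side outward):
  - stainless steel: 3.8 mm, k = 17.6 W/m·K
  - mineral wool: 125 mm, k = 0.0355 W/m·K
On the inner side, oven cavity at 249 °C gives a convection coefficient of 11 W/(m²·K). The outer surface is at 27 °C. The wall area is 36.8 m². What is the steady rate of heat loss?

Series thermal resistances:
R_inner film = 1/(h_i·A) = 1/(11×36.8) = 0.00247 K/W
R_stainless steel = L/(kA) = 0.0038/(17.6×36.8) = 5.867×10^-6 K/W
R_mineral wool = L/(kA) = 0.125/(0.0355×36.8) = 0.09568 K/W
R_total = 0.09816 K/W
Q = ΔT / R_total = 222 / 0.09816

Q ≈ 2260 W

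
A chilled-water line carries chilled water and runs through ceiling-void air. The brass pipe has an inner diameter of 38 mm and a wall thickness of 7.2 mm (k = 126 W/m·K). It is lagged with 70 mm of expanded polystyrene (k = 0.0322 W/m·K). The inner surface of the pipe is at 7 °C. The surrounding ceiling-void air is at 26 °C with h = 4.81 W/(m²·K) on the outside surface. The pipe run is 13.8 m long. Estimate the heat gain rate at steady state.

Q ≈ 38.7 W

Per-layer cylindrical resistances, series-summed:
R_brass pipe wall = ln(26.2/19)/(2π×126×13.8) = 2.941×10^-5 K/W
R_expanded polystyrene = ln(96.2/26.2)/(2π×0.0322×13.8) = 0.4659 K/W
R_outer film = 1/(h_o·2πr_oL) = 1/(4.81×2π×0.0962×13.8) = 0.02492 K/W
R_total = 0.4908 K/W
Q = ΔT/R_total = 19/0.4908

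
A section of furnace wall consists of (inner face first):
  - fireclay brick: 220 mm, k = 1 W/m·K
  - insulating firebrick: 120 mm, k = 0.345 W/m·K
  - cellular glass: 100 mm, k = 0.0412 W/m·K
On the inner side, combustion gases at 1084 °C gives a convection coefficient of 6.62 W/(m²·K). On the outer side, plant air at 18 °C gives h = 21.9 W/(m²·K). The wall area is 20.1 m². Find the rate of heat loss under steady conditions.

Q ≈ 6710 W

Series thermal resistances:
R_inner film = 1/(h_i·A) = 1/(6.62×20.1) = 0.007515 K/W
R_fireclay brick = L/(kA) = 0.22/(1×20.1) = 0.01095 K/W
R_insulating firebrick = L/(kA) = 0.12/(0.345×20.1) = 0.0173 K/W
R_cellular glass = L/(kA) = 0.1/(0.0412×20.1) = 0.1208 K/W
R_outer film = 1/(h_o·A) = 1/(21.9×20.1) = 0.002272 K/W
R_total = 0.1588 K/W
Q = ΔT / R_total = 1066 / 0.1588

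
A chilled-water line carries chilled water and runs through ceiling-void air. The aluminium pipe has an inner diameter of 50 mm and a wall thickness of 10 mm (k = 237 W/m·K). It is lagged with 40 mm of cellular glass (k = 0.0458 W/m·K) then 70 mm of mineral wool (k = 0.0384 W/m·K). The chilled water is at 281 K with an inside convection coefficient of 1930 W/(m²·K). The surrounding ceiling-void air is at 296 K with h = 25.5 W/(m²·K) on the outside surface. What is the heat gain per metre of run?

For a radial system each layer contributes R = ln(r_out/r_in)/(2πkL); films add R = 1/(hA).
R_inner film = 1/(h_i·2πr₁L) = 1/(1930×2π×0.025×1) = 0.003299 K/W
R_aluminium pipe wall = ln(35/25)/(2π×237×1) = 2.26×10^-4 K/W
R_cellular glass = ln(75/35)/(2π×0.0458×1) = 2.648 K/W
R_mineral wool = ln(145/75)/(2π×0.0384×1) = 2.732 K/W
R_outer film = 1/(h_o·2πr_oL) = 1/(25.5×2π×0.145×1) = 0.04304 K/W
R_total = 5.427 K/W
Q = ΔT/R_total = 15/5.427

q′ ≈ 2.76 W/m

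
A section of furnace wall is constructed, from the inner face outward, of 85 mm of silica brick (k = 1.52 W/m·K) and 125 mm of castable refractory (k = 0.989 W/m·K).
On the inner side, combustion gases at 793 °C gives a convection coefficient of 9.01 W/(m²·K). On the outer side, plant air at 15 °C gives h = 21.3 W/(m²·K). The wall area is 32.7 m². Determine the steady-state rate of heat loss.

Treating each layer as a thermal resistance in series:
R_inner film = 1/(h_i·A) = 1/(9.01×32.7) = 0.003394 K/W
R_silica brick = L/(kA) = 0.085/(1.52×32.7) = 0.00171 K/W
R_castable refractory = L/(kA) = 0.125/(0.989×32.7) = 0.003865 K/W
R_outer film = 1/(h_o·A) = 1/(21.3×32.7) = 0.001436 K/W
R_total = 0.01041 K/W
Q = ΔT / R_total = 778 / 0.01041

Q ≈ 74800 W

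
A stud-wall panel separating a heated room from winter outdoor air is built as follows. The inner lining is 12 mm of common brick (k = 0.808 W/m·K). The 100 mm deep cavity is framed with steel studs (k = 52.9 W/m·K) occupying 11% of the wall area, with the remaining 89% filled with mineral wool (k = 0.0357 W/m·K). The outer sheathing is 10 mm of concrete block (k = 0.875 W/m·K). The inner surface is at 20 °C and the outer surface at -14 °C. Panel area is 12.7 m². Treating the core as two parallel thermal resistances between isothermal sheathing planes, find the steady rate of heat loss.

Sheathing layers in series; stud and cavity paths in parallel between them.
R_inner = 0.012/(0.808×12.7) = 0.001169 K/W
R_stud  = 0.1/(52.9×0.11×12.7) = 0.001353 K/W
R_cav   = 0.1/(0.0357×0.89×12.7) = 0.2478 K/W
1/R_core = 1/R_stud + 1/R_cav → R_core = 0.001346 K/W
R_outer = 0.01/(0.875×12.7) = 8.999×10^-4 K/W
R_total = 0.003415 K/W
Q = ΔT/R_total = 34/0.003415

Q ≈ 9960 W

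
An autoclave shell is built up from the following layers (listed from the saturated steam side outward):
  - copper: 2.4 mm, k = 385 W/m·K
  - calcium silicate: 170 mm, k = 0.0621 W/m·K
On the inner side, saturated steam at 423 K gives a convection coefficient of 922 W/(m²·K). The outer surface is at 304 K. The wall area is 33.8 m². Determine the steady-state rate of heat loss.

Q ≈ 1470 W

Thermal resistances in series:
R_inner film = 1/(h_i·A) = 1/(922×33.8) = 3.209×10^-5 K/W
R_copper = L/(kA) = 0.0024/(385×33.8) = 1.844×10^-7 K/W
R_calcium silicate = L/(kA) = 0.17/(0.0621×33.8) = 0.08099 K/W
R_total = 0.08102 K/W
Q = ΔT / R_total = 119 / 0.08102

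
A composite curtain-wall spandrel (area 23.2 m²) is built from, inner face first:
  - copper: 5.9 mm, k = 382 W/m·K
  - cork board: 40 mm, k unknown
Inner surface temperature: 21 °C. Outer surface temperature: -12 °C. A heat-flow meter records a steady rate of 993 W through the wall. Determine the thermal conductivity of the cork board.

Treating each layer as a thermal resistance in series:
R_copper = L/(kA) = 0.0059/(382×23.2) = 6.657×10^-7 K/W
Sum of known resistances R_other = 6.657×10^-7 K/W
Total R = ΔT/Q = 33/993 = 0.03323 K/W
R_cork board = R_total − R_other = 0.03323 K/W
k = L/(R·A) = 0.04/(0.03323×23.2)

k ≈ 0.0519 W/(m·K)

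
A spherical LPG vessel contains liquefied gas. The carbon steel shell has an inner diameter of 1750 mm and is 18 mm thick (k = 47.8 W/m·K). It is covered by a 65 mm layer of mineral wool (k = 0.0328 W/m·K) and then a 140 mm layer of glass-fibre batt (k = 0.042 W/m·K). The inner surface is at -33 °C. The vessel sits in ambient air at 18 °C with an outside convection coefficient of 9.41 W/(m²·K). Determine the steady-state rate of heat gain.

Radial (spherical) resistances in series:
R_carbon steel shell = (1/0.875 − 1/0.893)/(4π×47.8) = 3.835×10^-5 K/W
R_mineral wool = (1/0.893 − 1/0.958)/(4π×0.0328) = 0.1843 K/W
R_glass-fibre batt = (1/0.958 − 1/1.098)/(4π×0.042) = 0.2522 K/W
R_outer film = 1/(h·4πr_o²) = 1/(9.41×4π×1.098²) = 0.007014 K/W
R_total = 0.4436 K/W
Q = ΔT/R_total = 51/0.4436

Q ≈ 115 W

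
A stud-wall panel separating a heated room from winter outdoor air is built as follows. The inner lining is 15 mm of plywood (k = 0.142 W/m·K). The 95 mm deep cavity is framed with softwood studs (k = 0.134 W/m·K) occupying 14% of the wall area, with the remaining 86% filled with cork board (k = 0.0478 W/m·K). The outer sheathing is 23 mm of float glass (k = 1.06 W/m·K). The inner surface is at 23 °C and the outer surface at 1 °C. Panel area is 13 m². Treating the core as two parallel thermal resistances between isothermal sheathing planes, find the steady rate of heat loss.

Sheathing layers in series; stud and cavity paths in parallel between them.
R_inner = 0.015/(0.142×13) = 0.008126 K/W
R_stud  = 0.095/(0.134×0.14×13) = 0.3895 K/W
R_cav   = 0.095/(0.0478×0.86×13) = 0.1778 K/W
1/R_core = 1/R_stud + 1/R_cav → R_core = 0.1221 K/W
R_outer = 0.023/(1.06×13) = 0.001669 K/W
R_total = 0.1319 K/W
Q = ΔT/R_total = 22/0.1319

Q ≈ 167 W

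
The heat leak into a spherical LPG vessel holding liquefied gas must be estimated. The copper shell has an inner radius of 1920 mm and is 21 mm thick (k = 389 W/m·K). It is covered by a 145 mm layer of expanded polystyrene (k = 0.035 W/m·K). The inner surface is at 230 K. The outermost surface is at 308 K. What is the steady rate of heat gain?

For a spherical shell R = (1/r₁ − 1/r₂)/(4πk); film R = 1/(h·4πr²). In series:
R_copper shell = (1/1.92 − 1/1.941)/(4π×389) = 1.153×10^-6 K/W
R_expanded polystyrene = (1/1.941 − 1/2.086)/(4π×0.035) = 0.08142 K/W
R_total = 0.08142 K/W
Q = ΔT/R_total = 78/0.08142

Q ≈ 958 W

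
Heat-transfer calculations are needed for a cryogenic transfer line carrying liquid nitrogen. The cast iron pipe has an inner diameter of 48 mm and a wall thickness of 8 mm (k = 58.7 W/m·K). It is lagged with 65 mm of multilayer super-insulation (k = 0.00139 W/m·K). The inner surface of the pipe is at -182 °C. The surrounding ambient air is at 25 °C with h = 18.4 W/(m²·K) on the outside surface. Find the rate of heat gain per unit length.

q′ ≈ 1.63 W/m

Cylindrical conduction, so R = ln(r₂/r₁)/(2πkL) per layer, in series:
R_cast iron pipe wall = ln(32/24)/(2π×58.7×1) = 7.8×10^-4 K/W
R_multilayer super-insulation = ln(97/32)/(2π×0.00139×1) = 127 K/W
R_outer film = 1/(h_o·2πr_oL) = 1/(18.4×2π×0.097×1) = 0.08917 K/W
R_total = 127.1 K/W
Q = ΔT/R_total = 207/127.1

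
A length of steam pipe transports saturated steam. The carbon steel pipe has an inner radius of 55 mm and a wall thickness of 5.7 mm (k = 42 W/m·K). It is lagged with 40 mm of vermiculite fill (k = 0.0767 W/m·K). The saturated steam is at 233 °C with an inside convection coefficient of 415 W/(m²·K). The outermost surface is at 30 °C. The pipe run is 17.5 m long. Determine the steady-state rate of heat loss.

Q ≈ 3360 W

For a radial system each layer contributes R = ln(r_out/r_in)/(2πkL); films add R = 1/(hA).
R_inner film = 1/(h_i·2πr₁L) = 1/(415×2π×0.055×17.5) = 3.984×10^-4 K/W
R_carbon steel pipe wall = ln(60.7/55)/(2π×42×17.5) = 2.135×10^-5 K/W
R_vermiculite fill = ln(100.7/60.7)/(2π×0.0767×17.5) = 0.06002 K/W
R_total = 0.06044 K/W
Q = ΔT/R_total = 203/0.06044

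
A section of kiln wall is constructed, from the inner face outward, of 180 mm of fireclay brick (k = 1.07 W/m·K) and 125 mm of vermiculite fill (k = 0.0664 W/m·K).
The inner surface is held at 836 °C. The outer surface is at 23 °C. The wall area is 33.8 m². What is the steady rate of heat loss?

Q ≈ 13400 W

Model the wall as resistances in series:
R_fireclay brick = L/(kA) = 0.18/(1.07×33.8) = 0.004977 K/W
R_vermiculite fill = L/(kA) = 0.125/(0.0664×33.8) = 0.0557 K/W
R_total = 0.06067 K/W
Q = ΔT / R_total = 813 / 0.06067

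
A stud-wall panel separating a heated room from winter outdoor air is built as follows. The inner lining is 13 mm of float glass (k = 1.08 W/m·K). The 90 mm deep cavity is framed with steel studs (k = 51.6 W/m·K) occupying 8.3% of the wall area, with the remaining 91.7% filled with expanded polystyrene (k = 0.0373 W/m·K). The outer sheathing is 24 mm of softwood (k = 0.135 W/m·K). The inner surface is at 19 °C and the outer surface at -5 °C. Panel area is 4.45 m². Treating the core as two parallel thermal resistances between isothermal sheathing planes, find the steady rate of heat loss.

Sheathing layers in series; stud and cavity paths in parallel between them.
R_inner = 0.013/(1.08×4.45) = 0.002705 K/W
R_stud  = 0.09/(51.6×0.083×4.45) = 0.004722 K/W
R_cav   = 0.09/(0.0373×0.917×4.45) = 0.5913 K/W
1/R_core = 1/R_stud + 1/R_cav → R_core = 0.004685 K/W
R_outer = 0.024/(0.135×4.45) = 0.03995 K/W
R_total = 0.04734 K/W
Q = ΔT/R_total = 24/0.04734

Q ≈ 507 W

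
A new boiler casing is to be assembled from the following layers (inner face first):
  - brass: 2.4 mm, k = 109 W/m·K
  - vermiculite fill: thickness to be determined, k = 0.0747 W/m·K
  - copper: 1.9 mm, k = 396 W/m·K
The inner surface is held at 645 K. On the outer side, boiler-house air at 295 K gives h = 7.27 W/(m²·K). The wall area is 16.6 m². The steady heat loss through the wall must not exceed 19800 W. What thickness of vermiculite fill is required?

Thermal resistances in series:
R_brass = L/(kA) = 0.0024/(109×16.6) = 1.326×10^-6 K/W
R_copper = L/(kA) = 0.0019/(396×16.6) = 2.89×10^-7 K/W
R_outer film = 1/(h_o·A) = 1/(7.27×16.6) = 0.008286 K/W
Sum of the known resistances R_other = 0.008288 K/W
Required total resistance R_tot = ΔT/Q_allow = 350/19800 = 0.01768 K/W
R_vermiculite fill = R_tot − R_other = 0.009389 K/W
L = R·k·A = 0.009389×0.0747×16.6

L ≈ 11.6 mm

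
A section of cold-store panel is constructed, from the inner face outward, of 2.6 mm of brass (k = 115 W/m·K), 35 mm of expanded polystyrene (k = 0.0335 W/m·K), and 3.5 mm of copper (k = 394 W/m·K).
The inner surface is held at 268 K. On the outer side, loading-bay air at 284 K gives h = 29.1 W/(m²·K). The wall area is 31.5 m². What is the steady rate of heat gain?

Q ≈ 467 W

Thermal resistances in series:
R_brass = L/(kA) = 0.0026/(115×31.5) = 7.177×10^-7 K/W
R_expanded polystyrene = L/(kA) = 0.035/(0.0335×31.5) = 0.03317 K/W
R_copper = L/(kA) = 0.0035/(394×31.5) = 2.82×10^-7 K/W
R_outer film = 1/(h_o·A) = 1/(29.1×31.5) = 0.001091 K/W
R_total = 0.03426 K/W
Q = ΔT / R_total = 16 / 0.03426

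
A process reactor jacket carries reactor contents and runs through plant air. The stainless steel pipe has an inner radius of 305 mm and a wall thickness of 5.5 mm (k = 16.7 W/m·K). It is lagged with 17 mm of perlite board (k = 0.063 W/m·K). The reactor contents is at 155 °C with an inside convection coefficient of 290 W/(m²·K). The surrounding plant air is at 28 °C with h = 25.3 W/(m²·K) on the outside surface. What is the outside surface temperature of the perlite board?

Cylindrical conduction, so R = ln(r₂/r₁)/(2πkL) per layer, in series:
R_inner film = 1/(h_i·2πr₁L) = 1/(290×2π×0.305×1) = 0.001799 K/W
R_stainless steel pipe wall = ln(310.5/305)/(2π×16.7×1) = 1.703×10^-4 K/W
R_perlite board = ln(327.5/310.5)/(2π×0.063×1) = 0.1347 K/W
R_outer film = 1/(h_o·2πr_oL) = 1/(25.3×2π×0.3275×1) = 0.01921 K/W
R_total = 0.1558 K/W
Q = ΔT/R_total = 127/0.1558
Q = 815 W/m
T_interface = T_inner − Q·ΣR(inner→interface) = 155 − 815×0.1366

T ≈ 43.7 °C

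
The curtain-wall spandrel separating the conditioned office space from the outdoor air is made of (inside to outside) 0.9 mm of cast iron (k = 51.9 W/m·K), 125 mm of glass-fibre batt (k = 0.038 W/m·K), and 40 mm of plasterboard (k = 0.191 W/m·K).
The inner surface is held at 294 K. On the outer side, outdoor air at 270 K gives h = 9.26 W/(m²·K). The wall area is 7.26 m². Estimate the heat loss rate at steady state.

Series thermal resistances:
R_cast iron = L/(kA) = 0.0009/(51.9×7.26) = 2.389×10^-6 K/W
R_glass-fibre batt = L/(kA) = 0.125/(0.038×7.26) = 0.4531 K/W
R_plasterboard = L/(kA) = 0.04/(0.191×7.26) = 0.02885 K/W
R_outer film = 1/(h_o·A) = 1/(9.26×7.26) = 0.01487 K/W
R_total = 0.4968 K/W
Q = ΔT / R_total = 24 / 0.4968

Q ≈ 48.3 W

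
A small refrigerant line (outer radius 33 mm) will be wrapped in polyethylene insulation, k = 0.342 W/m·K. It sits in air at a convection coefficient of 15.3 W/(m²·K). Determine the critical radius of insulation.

For a cylinder r_cr = k/h = 0.342/15.3
r_cr = 22.4 mm; since the bare radius (33 mm) is above r_cr, any added insulation will reduce heat loss.

r_cr ≈ 22.4 mm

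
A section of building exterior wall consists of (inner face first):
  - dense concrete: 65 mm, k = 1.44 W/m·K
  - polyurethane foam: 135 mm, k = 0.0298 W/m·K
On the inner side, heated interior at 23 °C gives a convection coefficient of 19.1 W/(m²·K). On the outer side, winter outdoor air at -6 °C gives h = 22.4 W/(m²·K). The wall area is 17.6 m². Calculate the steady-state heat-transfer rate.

Treating each layer as a thermal resistance in series:
R_inner film = 1/(h_i·A) = 1/(19.1×17.6) = 0.002975 K/W
R_dense concrete = L/(kA) = 0.065/(1.44×17.6) = 0.002565 K/W
R_polyurethane foam = L/(kA) = 0.135/(0.0298×17.6) = 0.2574 K/W
R_outer film = 1/(h_o·A) = 1/(22.4×17.6) = 0.002537 K/W
R_total = 0.2655 K/W
Q = ΔT / R_total = 29 / 0.2655

Q ≈ 109 W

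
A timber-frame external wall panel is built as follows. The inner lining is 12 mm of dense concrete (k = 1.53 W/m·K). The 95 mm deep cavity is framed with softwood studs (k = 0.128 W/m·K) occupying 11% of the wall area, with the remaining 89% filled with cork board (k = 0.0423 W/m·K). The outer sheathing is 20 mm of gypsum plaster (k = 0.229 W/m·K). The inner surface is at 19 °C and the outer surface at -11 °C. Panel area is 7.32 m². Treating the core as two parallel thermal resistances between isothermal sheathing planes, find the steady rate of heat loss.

Sheathing layers in series; stud and cavity paths in parallel between them.
R_inner = 0.012/(1.53×7.32) = 0.001071 K/W
R_stud  = 0.095/(0.128×0.11×7.32) = 0.9217 K/W
R_cav   = 0.095/(0.0423×0.89×7.32) = 0.3447 K/W
1/R_core = 1/R_stud + 1/R_cav → R_core = 0.2509 K/W
R_outer = 0.02/(0.229×7.32) = 0.01193 K/W
R_total = 0.2639 K/W
Q = ΔT/R_total = 30/0.2639

Q ≈ 114 W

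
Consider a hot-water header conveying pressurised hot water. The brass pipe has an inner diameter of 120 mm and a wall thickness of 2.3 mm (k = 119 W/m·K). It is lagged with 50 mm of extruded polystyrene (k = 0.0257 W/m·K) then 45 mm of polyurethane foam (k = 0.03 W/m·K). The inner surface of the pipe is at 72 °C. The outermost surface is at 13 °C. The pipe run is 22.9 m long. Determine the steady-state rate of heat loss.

Q ≈ 249 W

Treating each annulus and film as a series resistance:
R_brass pipe wall = ln(62.3/60)/(2π×119×22.9) = 2.197×10^-6 K/W
R_extruded polystyrene = ln(112.3/62.3)/(2π×0.0257×22.9) = 0.1593 K/W
R_polyurethane foam = ln(157.3/112.3)/(2π×0.03×22.9) = 0.07807 K/W
R_total = 0.2374 K/W
Q = ΔT/R_total = 59/0.2374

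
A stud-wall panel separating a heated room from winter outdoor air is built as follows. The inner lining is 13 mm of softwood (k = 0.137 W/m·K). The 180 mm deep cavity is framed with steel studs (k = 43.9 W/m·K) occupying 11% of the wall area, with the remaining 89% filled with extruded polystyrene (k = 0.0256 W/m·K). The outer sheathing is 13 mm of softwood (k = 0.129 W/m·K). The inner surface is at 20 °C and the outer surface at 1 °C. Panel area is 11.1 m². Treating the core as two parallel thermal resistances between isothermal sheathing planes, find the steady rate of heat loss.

Q ≈ 906 W

Sheathing layers in series; stud and cavity paths in parallel between them.
R_inner = 0.013/(0.137×11.1) = 0.008549 K/W
R_stud  = 0.18/(43.9×0.11×11.1) = 0.003358 K/W
R_cav   = 0.18/(0.0256×0.89×11.1) = 0.7117 K/W
1/R_core = 1/R_stud + 1/R_cav → R_core = 0.003342 K/W
R_outer = 0.013/(0.129×11.1) = 0.009079 K/W
R_total = 0.02097 K/W
Q = ΔT/R_total = 19/0.02097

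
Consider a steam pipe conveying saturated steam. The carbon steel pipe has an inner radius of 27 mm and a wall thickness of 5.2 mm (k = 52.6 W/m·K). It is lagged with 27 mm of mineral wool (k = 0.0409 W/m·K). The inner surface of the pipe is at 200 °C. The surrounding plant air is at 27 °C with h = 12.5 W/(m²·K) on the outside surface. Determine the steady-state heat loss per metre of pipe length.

q′ ≈ 66.9 W/m

Cylindrical conduction, so R = ln(r₂/r₁)/(2πkL) per layer, in series:
R_carbon steel pipe wall = ln(32.2/27)/(2π×52.6×1) = 5.329×10^-4 K/W
R_mineral wool = ln(59.2/32.2)/(2π×0.0409×1) = 2.37 K/W
R_outer film = 1/(h_o·2πr_oL) = 1/(12.5×2π×0.0592×1) = 0.2151 K/W
R_total = 2.585 K/W
Q = ΔT/R_total = 173/2.585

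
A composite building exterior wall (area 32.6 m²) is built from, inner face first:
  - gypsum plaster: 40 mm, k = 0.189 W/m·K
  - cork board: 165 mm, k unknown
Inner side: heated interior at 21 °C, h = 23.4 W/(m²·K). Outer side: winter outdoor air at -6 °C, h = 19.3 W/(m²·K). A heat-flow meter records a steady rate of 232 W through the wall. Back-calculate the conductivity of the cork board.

k ≈ 0.0473 W/(m·K)

Treating each layer as a thermal resistance in series:
R_inner film = 1/(h_i·A) = 1/(23.4×32.6) = 0.001311 K/W
R_gypsum plaster = L/(kA) = 0.04/(0.189×32.6) = 0.006492 K/W
R_outer film = 1/(h_o·A) = 1/(19.3×32.6) = 0.001589 K/W
Sum of known resistances R_other = 0.009392 K/W
Total R = ΔT/Q = 27/232 = 0.1164 K/W
R_cork board = R_total − R_other = 0.107 K/W
k = L/(R·A) = 0.165/(0.107×32.6)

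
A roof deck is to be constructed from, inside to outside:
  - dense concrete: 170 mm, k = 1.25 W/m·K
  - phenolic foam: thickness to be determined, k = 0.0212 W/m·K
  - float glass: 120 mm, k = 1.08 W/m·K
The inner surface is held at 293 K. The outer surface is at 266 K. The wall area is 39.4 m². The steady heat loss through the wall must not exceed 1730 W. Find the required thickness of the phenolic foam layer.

L ≈ 7.8 mm

Thermal resistances in series:
R_dense concrete = L/(kA) = 0.17/(1.25×39.4) = 0.003452 K/W
R_float glass = L/(kA) = 0.12/(1.08×39.4) = 0.00282 K/W
Sum of the known resistances R_other = 0.006272 K/W
Required total resistance R_tot = ΔT/Q_allow = 27/1730 = 0.01561 K/W
R_phenolic foam = R_tot − R_other = 0.009335 K/W
L = R·k·A = 0.009335×0.0212×39.4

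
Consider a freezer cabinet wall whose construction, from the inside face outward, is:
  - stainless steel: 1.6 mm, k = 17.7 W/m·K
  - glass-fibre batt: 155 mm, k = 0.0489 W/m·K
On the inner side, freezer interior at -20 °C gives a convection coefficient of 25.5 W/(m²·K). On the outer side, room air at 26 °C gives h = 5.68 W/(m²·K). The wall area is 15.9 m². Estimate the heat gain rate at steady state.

Using the resistance-network approach (series):
R_inner film = 1/(h_i·A) = 1/(25.5×15.9) = 0.002466 K/W
R_stainless steel = L/(kA) = 0.0016/(17.7×15.9) = 5.685×10^-6 K/W
R_glass-fibre batt = L/(kA) = 0.155/(0.0489×15.9) = 0.1994 K/W
R_outer film = 1/(h_o·A) = 1/(5.68×15.9) = 0.01107 K/W
R_total = 0.2129 K/W
Q = ΔT / R_total = 46 / 0.2129

Q ≈ 216 W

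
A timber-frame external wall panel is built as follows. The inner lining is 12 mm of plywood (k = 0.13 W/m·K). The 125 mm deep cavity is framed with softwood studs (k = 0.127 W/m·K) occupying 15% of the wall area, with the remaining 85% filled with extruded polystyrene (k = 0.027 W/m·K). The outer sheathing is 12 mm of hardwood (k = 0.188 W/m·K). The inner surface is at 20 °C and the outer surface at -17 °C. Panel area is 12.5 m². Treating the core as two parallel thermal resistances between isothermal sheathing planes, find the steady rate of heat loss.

Q ≈ 148 W

Sheathing layers in series; stud and cavity paths in parallel between them.
R_inner = 0.012/(0.13×12.5) = 0.007385 K/W
R_stud  = 0.125/(0.127×0.15×12.5) = 0.5249 K/W
R_cav   = 0.125/(0.027×0.85×12.5) = 0.4357 K/W
1/R_core = 1/R_stud + 1/R_cav → R_core = 0.2381 K/W
R_outer = 0.012/(0.188×12.5) = 0.005106 K/W
R_total = 0.2506 K/W
Q = ΔT/R_total = 37/0.2506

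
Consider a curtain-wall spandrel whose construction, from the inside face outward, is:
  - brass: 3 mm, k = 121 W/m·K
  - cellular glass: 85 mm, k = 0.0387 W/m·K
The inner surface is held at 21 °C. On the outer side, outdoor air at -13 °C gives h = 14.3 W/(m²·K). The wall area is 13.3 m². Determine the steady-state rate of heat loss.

Using the resistance-network approach (series):
R_brass = L/(kA) = 0.003/(121×13.3) = 1.864×10^-6 K/W
R_cellular glass = L/(kA) = 0.085/(0.0387×13.3) = 0.1651 K/W
R_outer film = 1/(h_o·A) = 1/(14.3×13.3) = 0.005258 K/W
R_total = 0.1704 K/W
Q = ΔT / R_total = 34 / 0.1704

Q ≈ 200 W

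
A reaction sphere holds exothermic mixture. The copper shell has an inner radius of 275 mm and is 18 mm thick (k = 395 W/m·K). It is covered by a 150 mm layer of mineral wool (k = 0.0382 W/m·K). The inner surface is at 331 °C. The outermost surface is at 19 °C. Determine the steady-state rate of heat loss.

Each spherical layer contributes R = (1/r_i − 1/r_o)/(4πk):
R_copper shell = (1/0.275 − 1/0.293)/(4π×395) = 4.501×10^-5 K/W
R_mineral wool = (1/0.293 − 1/0.443)/(4π×0.0382) = 2.407 K/W
R_total = 2.407 K/W
Q = ΔT/R_total = 312/2.407

Q ≈ 130 W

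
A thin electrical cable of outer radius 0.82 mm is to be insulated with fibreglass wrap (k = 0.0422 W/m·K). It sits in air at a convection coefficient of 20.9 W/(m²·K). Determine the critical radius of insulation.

r_cr ≈ 2.02 mm

For a cylinder r_cr = k/h = 0.0422/20.9
r_cr = 2.02 mm; since the bare radius (0.82 mm) is below r_cr, adding a thin layer of insulation will *increase* heat loss.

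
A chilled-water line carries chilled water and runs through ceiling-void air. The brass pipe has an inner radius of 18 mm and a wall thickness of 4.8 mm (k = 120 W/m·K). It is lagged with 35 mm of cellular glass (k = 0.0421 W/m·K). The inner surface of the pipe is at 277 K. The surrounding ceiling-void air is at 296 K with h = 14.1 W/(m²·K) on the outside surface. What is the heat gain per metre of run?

Per-layer cylindrical resistances, series-summed:
R_brass pipe wall = ln(22.8/18)/(2π×120×1) = 3.135×10^-4 K/W
R_cellular glass = ln(57.8/22.8)/(2π×0.0421×1) = 3.517 K/W
R_outer film = 1/(h_o·2πr_oL) = 1/(14.1×2π×0.0578×1) = 0.1953 K/W
R_total = 3.712 K/W
Q = ΔT/R_total = 19/3.712

q′ ≈ 5.12 W/m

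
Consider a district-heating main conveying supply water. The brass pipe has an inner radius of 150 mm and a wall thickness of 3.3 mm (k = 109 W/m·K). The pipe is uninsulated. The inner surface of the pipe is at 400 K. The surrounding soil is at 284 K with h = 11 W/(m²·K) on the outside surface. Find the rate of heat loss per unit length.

Treating each annulus and film as a series resistance:
R_brass pipe wall = ln(153.3/150)/(2π×109×1) = 3.177×10^-5 K/W
R_outer film = 1/(h_o·2πr_oL) = 1/(11×2π×0.1533×1) = 0.09438 K/W
R_total = 0.09441 K/W
Q = ΔT/R_total = 116/0.09441

q′ ≈ 1230 W/m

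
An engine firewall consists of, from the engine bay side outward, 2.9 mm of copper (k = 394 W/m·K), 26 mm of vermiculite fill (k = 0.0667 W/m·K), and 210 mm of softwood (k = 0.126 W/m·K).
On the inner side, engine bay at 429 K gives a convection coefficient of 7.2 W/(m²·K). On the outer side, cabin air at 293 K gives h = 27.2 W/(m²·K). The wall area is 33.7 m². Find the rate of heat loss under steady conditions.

Series thermal resistances:
R_inner film = 1/(h_i·A) = 1/(7.2×33.7) = 0.004121 K/W
R_copper = L/(kA) = 0.0029/(394×33.7) = 2.184×10^-7 K/W
R_vermiculite fill = L/(kA) = 0.026/(0.0667×33.7) = 0.01157 K/W
R_softwood = L/(kA) = 0.21/(0.126×33.7) = 0.04946 K/W
R_outer film = 1/(h_o·A) = 1/(27.2×33.7) = 0.001091 K/W
R_total = 0.06624 K/W
Q = ΔT / R_total = 136 / 0.06624

Q ≈ 2050 W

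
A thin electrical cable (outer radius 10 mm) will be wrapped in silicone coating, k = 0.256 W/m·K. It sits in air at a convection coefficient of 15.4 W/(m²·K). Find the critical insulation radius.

For a cylinder r_cr = k/h = 0.256/15.4
r_cr = 16.6 mm; since the bare radius (10 mm) is below r_cr, adding a thin layer of insulation will *increase* heat loss.

r_cr ≈ 16.6 mm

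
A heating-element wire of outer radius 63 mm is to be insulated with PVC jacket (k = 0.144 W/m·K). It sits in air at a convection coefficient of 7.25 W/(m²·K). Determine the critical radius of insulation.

For a cylinder r_cr = k/h = 0.144/7.25
r_cr = 19.9 mm; since the bare radius (63 mm) is above r_cr, any added insulation will reduce heat loss.

r_cr ≈ 19.9 mm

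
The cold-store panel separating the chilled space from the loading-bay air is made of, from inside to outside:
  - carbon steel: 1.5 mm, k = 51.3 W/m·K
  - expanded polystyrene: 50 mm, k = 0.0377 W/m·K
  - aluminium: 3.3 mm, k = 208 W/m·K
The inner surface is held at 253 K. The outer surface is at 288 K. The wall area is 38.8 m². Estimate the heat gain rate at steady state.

Q ≈ 1020 W

Thermal resistances in series:
R_carbon steel = L/(kA) = 0.0015/(51.3×38.8) = 7.536×10^-7 K/W
R_expanded polystyrene = L/(kA) = 0.05/(0.0377×38.8) = 0.03418 K/W
R_aluminium = L/(kA) = 0.0033/(208×38.8) = 4.089×10^-7 K/W
R_total = 0.03418 K/W
Q = ΔT / R_total = 35 / 0.03418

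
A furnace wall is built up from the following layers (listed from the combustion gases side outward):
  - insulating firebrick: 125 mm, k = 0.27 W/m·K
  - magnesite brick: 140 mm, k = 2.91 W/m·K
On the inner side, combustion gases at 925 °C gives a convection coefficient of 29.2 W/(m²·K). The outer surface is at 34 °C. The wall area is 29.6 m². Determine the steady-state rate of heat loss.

Series thermal resistances:
R_inner film = 1/(h_i·A) = 1/(29.2×29.6) = 0.001157 K/W
R_insulating firebrick = L/(kA) = 0.125/(0.27×29.6) = 0.01564 K/W
R_magnesite brick = L/(kA) = 0.14/(2.91×29.6) = 0.001625 K/W
R_total = 0.01842 K/W
Q = ΔT / R_total = 891 / 0.01842

Q ≈ 48400 W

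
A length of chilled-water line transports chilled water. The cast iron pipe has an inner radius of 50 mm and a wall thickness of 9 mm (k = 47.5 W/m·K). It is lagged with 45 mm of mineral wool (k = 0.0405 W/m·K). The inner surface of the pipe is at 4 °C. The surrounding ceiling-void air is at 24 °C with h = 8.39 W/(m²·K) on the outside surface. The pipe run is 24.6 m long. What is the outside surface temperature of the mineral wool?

Radial resistances (cylindrical: R_cond = ln(r_o/r_i)/(2πkL), R_conv = 1/(h·2πrL)):
R_cast iron pipe wall = ln(59/50)/(2π×47.5×24.6) = 2.254×10^-5 K/W
R_mineral wool = ln(104/59)/(2π×0.0405×24.6) = 0.09055 K/W
R_outer film = 1/(h_o·2πr_oL) = 1/(8.39×2π×0.104×24.6) = 0.007415 K/W
R_total = 0.09799 K/W
Q = ΔT/R_total = 20/0.09799
Q = 204 W
T_interface = T_inner + Q·ΣR(inner→interface) = 4 + 204×0.09058

T ≈ 22.5 °C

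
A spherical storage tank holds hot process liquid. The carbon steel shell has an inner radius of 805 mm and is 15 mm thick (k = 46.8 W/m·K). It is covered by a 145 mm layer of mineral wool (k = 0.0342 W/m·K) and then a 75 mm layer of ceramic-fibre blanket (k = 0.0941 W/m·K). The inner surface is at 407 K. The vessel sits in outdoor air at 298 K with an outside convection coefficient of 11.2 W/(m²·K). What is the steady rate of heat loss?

Each spherical layer contributes R = (1/r_i − 1/r_o)/(4πk):
R_carbon steel shell = (1/0.805 − 1/0.82)/(4π×46.8) = 3.864×10^-5 K/W
R_mineral wool = (1/0.82 − 1/0.965)/(4π×0.0342) = 0.4264 K/W
R_ceramic-fibre blanket = (1/0.965 − 1/1.04)/(4π×0.0941) = 0.0632 K/W
R_outer film = 1/(h·4πr_o²) = 1/(11.2×4π×1.04²) = 0.006569 K/W
R_total = 0.4962 K/W
Q = ΔT/R_total = 109/0.4962

Q ≈ 220 W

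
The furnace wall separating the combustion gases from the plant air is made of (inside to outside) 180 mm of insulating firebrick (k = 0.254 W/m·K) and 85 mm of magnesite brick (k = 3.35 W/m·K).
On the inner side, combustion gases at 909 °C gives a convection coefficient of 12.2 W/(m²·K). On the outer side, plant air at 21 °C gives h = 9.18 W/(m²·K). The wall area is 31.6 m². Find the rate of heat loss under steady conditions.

Using the resistance-network approach (series):
R_inner film = 1/(h_i·A) = 1/(12.2×31.6) = 0.002594 K/W
R_insulating firebrick = L/(kA) = 0.18/(0.254×31.6) = 0.02243 K/W
R_magnesite brick = L/(kA) = 0.085/(3.35×31.6) = 8.029×10^-4 K/W
R_outer film = 1/(h_o·A) = 1/(9.18×31.6) = 0.003447 K/W
R_total = 0.02927 K/W
Q = ΔT / R_total = 888 / 0.02927

Q ≈ 30300 W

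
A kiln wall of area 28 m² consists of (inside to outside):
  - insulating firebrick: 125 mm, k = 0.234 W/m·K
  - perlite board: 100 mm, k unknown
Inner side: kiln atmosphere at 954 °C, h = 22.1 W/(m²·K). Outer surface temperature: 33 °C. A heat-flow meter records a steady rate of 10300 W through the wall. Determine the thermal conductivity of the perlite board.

k ≈ 0.052 W/(m·K)

Thermal resistances in series:
R_inner film = 1/(h_i·A) = 1/(22.1×28) = 0.001616 K/W
R_insulating firebrick = L/(kA) = 0.125/(0.234×28) = 0.01908 K/W
Sum of known resistances R_other = 0.02069 K/W
Total R = ΔT/Q = 921/10300 = 0.08942 K/W
R_perlite board = R_total − R_other = 0.06872 K/W
k = L/(R·A) = 0.1/(0.06872×28)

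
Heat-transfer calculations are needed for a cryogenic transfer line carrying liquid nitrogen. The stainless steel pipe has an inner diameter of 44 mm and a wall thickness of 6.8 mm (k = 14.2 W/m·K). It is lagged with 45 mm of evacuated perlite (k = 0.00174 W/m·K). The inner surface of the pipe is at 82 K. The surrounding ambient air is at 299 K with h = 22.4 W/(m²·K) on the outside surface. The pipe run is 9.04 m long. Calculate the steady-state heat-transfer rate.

Q ≈ 22.8 W

For a radial system each layer contributes R = ln(r_out/r_in)/(2πkL); films add R = 1/(hA).
R_stainless steel pipe wall = ln(28.8/22)/(2π×14.2×9.04) = 3.339×10^-4 K/W
R_evacuated perlite = ln(73.8/28.8)/(2π×0.00174×9.04) = 9.521 K/W
R_outer film = 1/(h_o·2πr_oL) = 1/(22.4×2π×0.0738×9.04) = 0.01065 K/W
R_total = 9.532 K/W
Q = ΔT/R_total = 217/9.532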